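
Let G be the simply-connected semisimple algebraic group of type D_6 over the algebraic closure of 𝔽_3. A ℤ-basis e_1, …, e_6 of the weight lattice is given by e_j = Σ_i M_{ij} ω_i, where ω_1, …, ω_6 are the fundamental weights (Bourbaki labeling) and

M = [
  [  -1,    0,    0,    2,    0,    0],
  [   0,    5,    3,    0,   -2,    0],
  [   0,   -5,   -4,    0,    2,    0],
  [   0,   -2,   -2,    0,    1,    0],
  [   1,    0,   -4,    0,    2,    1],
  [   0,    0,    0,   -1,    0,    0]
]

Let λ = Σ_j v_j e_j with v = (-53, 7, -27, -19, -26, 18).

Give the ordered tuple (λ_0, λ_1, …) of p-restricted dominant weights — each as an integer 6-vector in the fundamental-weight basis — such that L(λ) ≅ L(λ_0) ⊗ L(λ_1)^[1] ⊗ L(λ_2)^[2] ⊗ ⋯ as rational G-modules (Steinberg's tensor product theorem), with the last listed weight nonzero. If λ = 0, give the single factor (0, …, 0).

((0, 0, 0, 2, 0, 1), (2, 2, 1, 1, 1, 0), (1, 0, 2, 1, 2, 2))

Change of basis e → ω: c = M·v where v = (-53, 7, -27, -19, -26, 18):
  c_1 = -1*-53 + 0*7 + 0*-27 + 2*-19 + 0*-26 + 0*18 = 15
  c_2 = 0*-53 + 5*7 + 3*-27 + 0*-19 + -2*-26 + 0*18 = 6
  c_3 = 0*-53 + -5*7 + -4*-27 + 0*-19 + 2*-26 + 0*18 = 21
  c_4 = 0*-53 + -2*7 + -2*-27 + 0*-19 + 1*-26 + 0*18 = 14
  c_5 = 1*-53 + 0*7 + -4*-27 + 0*-19 + 2*-26 + 1*18 = 21
  c_6 = 0*-53 + 0*7 + 0*-27 + -1*-19 + 0*-26 + 0*18 = 19
p = 3; digits c_i = Σ_j d_{ij}·3^j, 0 ≤ d_{ij} < 3:
  c_1 = 15 = 0·3^0 + 2·3^1 + 1·3^2
  c_2 = 6 = 0·3^0 + 2·3^1
  c_3 = 21 = 0·3^0 + 1·3^1 + 2·3^2
  c_4 = 14 = 2·3^0 + 1·3^1 + 1·3^2
  c_5 = 21 = 0·3^0 + 1·3^1 + 2·3^2
  c_6 = 19 = 1·3^0 + 0·3^1 + 2·3^2
p-restricted factor λ_0 = (0, 0, 0, 2, 0, 1)
p-restricted factor λ_1 = (2, 2, 1, 1, 1, 0)
p-restricted factor λ_2 = (1, 0, 2, 1, 2, 2)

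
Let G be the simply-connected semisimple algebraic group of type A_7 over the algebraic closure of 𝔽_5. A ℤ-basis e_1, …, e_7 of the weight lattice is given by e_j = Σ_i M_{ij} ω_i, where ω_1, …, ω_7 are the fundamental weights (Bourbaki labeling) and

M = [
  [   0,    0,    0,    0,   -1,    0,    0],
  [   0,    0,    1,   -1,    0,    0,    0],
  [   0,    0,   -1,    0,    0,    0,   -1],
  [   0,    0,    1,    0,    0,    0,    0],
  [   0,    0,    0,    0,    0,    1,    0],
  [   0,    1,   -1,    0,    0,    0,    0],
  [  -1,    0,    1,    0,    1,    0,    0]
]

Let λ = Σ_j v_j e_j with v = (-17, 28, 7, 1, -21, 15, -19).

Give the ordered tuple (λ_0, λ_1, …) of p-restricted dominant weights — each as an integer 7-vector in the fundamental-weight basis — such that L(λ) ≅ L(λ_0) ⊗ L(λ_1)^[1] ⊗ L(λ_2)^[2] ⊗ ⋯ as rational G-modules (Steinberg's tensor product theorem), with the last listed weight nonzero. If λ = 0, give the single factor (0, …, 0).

((1, 1, 2, 2, 0, 1, 3), (4, 1, 2, 1, 3, 4, 0))

ω-coordinates c = M·v, v = (-17, 28, 7, 1, -21, 15, -19):
  c_1 = (0)·(-17) + 0·28 + 0·7 + 0·1 + (-1)·(-21) + 0·15 + (0)·(-19) = 21
  c_2 = (0)·(-17) + 0·28 + 1·7 + (-1)·(1) + (0)·(-21) + 0·15 + (0)·(-19) = 6
  c_3 = (0)·(-17) + 0·28 + (-1)·(7) + 0·1 + (0)·(-21) + 0·15 + (-1)·(-19) = 12
  c_4 = (0)·(-17) + 0·28 + 1·7 + 0·1 + (0)·(-21) + 0·15 + (0)·(-19) = 7
  c_5 = (0)·(-17) + 0·28 + 0·7 + 0·1 + (0)·(-21) + 1·15 + (0)·(-19) = 15
  c_6 = (0)·(-17) + 1·28 + (-1)·(7) + 0·1 + (0)·(-21) + 0·15 + (0)·(-19) = 21
  c_7 = (-1)·(-17) + 0·28 + 1·7 + 0·1 + (1)·(-21) + 0·15 + (0)·(-19) = 3
p = 5; digits c_i = Σ_j d_{ij}·5^j, 0 ≤ d_{ij} < 5:
  c_1 = 21 = 1·5^0 + 4·5^1
  c_2 = 6 = 1·5^0 + 1·5^1
  c_3 = 12 = 2·5^0 + 2·5^1
  c_4 = 7 = 2·5^0 + 1·5^1
  c_5 = 15 = 0·5^0 + 3·5^1
  c_6 = 21 = 1·5^0 + 4·5^1
  c_7 = 3 = 3·5^0
p-restricted factor λ_0 = (1, 1, 2, 2, 0, 1, 3)
p-restricted factor λ_1 = (4, 1, 2, 1, 3, 4, 0)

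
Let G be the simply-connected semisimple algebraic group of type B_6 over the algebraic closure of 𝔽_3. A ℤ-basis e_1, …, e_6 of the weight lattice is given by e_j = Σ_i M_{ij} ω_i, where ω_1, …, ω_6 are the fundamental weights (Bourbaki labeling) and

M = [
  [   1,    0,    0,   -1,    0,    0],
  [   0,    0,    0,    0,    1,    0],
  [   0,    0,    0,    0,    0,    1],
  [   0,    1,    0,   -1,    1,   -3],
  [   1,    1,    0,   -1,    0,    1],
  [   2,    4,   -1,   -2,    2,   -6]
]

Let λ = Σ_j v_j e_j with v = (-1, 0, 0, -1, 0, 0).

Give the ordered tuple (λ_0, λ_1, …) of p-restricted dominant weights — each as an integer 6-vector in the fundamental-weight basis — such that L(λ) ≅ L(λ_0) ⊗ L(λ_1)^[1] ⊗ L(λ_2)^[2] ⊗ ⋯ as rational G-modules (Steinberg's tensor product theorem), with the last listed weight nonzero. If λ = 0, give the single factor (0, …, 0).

ω-coordinates c = M·v, v = (-1, 0, 0, -1, 0, 0):
  c_1 = (1)·(-1) + (0)·(0) + (0)·(0) + (-1)·(-1) + (0)·(0) + (0)·(0) = 0
  c_2 = (0)·(-1) + (0)·(0) + (0)·(0) + (0)·(-1) + (1)·(0) + (0)·(0) = 0
  c_3 = (0)·(-1) + (0)·(0) + (0)·(0) + (0)·(-1) + (0)·(0) + (1)·(0) = 0
  c_4 = (0)·(-1) + (1)·(0) + (0)·(0) + (-1)·(-1) + (1)·(0) + (-3)·(0) = 1
  c_5 = (1)·(-1) + (1)·(0) + (0)·(0) + (-1)·(-1) + (0)·(0) + (1)·(0) = 0
  c_6 = (2)·(-1) + (4)·(0) + (-1)·(0) + (-2)·(-1) + (2)·(0) + (-6)·(0) = 0
Writing each c_i in base p = 3:
  c_1 = 0
  c_2 = 0
  c_3 = 0
  c_4 = 1 = 1·3^0
  c_5 = 0
  c_6 = 0
λ_0 = (0, 0, 0, 1, 0, 0)

((0, 0, 0, 1, 0, 0),)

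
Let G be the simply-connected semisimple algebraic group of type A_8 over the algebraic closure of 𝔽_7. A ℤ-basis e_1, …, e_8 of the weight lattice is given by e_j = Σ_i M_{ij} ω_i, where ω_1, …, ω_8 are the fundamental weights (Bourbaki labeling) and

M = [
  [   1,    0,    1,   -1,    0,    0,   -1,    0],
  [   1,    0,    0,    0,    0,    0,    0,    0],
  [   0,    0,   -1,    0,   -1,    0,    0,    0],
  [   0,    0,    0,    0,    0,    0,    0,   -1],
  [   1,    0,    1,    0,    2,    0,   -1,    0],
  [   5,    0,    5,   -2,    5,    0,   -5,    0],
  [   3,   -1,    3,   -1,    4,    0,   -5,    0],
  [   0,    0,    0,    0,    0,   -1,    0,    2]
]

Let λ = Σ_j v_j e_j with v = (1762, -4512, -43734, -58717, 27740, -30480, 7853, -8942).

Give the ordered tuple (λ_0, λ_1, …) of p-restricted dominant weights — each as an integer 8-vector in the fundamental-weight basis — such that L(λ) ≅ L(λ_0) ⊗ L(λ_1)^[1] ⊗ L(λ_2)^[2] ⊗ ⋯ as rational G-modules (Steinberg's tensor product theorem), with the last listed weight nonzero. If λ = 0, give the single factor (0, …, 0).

((2, 5, 6, 3, 6, 2, 6, 3), (3, 6, 2, 3, 2, 0, 5, 0), (6, 0, 4, 0, 3, 3, 1, 5), (4, 5, 4, 5, 2, 6, 5, 1), (3, 0, 6, 3, 2, 2, 3, 5))

Change of basis e → ω: c = M·v where v = (1762, -4512, -43734, -58717, 27740, -30480, 7853, -8942):
  c_1 = 1*1762 + 0*-4512 + 1*-43734 + -1*-58717 + 0*27740 + 0*-30480 + -1*7853 + 0*-8942 = 8892
  c_2 = 1*1762 + 0*-4512 + 0*-43734 + 0*-58717 + 0*27740 + 0*-30480 + 0*7853 + 0*-8942 = 1762
  c_3 = 0*1762 + 0*-4512 + -1*-43734 + 0*-58717 + -1*27740 + 0*-30480 + 0*7853 + 0*-8942 = 15994
  c_4 = 0*1762 + 0*-4512 + 0*-43734 + 0*-58717 + 0*27740 + 0*-30480 + 0*7853 + -1*-8942 = 8942
  c_5 = 1*1762 + 0*-4512 + 1*-43734 + 0*-58717 + 2*27740 + 0*-30480 + -1*7853 + 0*-8942 = 5655
  c_6 = 5*1762 + 0*-4512 + 5*-43734 + -2*-58717 + 5*27740 + 0*-30480 + -5*7853 + 0*-8942 = 7009
  c_7 = 3*1762 + -1*-4512 + 3*-43734 + -1*-58717 + 4*27740 + 0*-30480 + -5*7853 + 0*-8942 = 9008
  c_8 = 0*1762 + 0*-4512 + 0*-43734 + 0*-58717 + 0*27740 + -1*-30480 + 0*7853 + 2*-8942 = 12596
Base-7 expansion of each c_i:
  c_1 = 8892 = 2·7^0 + 3·7^1 + 6·7^2 + 4·7^3 + 3·7^4
  c_2 = 1762 = 5·7^0 + 6·7^1 + 0·7^2 + 5·7^3
  c_3 = 15994 = 6·7^0 + 2·7^1 + 4·7^2 + 4·7^3 + 6·7^4
  c_4 = 8942 = 3·7^0 + 3·7^1 + 0·7^2 + 5·7^3 + 3·7^4
  c_5 = 5655 = 6·7^0 + 2·7^1 + 3·7^2 + 2·7^3 + 2·7^4
  c_6 = 7009 = 2·7^0 + 0·7^1 + 3·7^2 + 6·7^3 + 2·7^4
  c_7 = 9008 = 6·7^0 + 5·7^1 + 1·7^2 + 5·7^3 + 3·7^4
  c_8 = 12596 = 3·7^0 + 0·7^1 + 5·7^2 + 1·7^3 + 5·7^4
Factor λ_0 = (2, 5, 6, 3, 6, 2, 6, 3)
Factor λ_1 = (3, 6, 2, 3, 2, 0, 5, 0)
Factor λ_2 = (6, 0, 4, 0, 3, 3, 1, 5)
Factor λ_3 = (4, 5, 4, 5, 2, 6, 5, 1)
Factor λ_4 = (3, 0, 6, 3, 2, 2, 3, 5)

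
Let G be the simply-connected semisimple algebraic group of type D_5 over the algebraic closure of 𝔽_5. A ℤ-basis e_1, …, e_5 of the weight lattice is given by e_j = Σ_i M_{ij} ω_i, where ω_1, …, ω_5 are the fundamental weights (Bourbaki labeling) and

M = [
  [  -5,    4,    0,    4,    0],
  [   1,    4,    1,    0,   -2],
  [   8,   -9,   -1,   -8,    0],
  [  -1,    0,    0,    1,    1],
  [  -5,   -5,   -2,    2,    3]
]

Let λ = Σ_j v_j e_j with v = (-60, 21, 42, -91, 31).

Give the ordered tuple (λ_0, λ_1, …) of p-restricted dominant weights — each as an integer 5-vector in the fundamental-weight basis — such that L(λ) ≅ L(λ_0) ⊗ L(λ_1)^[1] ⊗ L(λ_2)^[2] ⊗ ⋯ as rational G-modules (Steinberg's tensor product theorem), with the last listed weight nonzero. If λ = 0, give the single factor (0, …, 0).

((0, 4, 2, 0, 2), (4, 0, 3, 0, 4))

In the fundamental-weight basis, λ has coordinates c = M·v (v = (-60, 21, 42, -91, 31)):
  c_1 = (-5)·(-60) + (4)·(21) + (0)·(42) + (4)·(-91) + (0)·(31) = 20
  c_2 = (1)·(-60) + (4)·(21) + (1)·(42) + (0)·(-91) + (-2)·(31) = 4
  c_3 = (8)·(-60) + (-9)·(21) + (-1)·(42) + (-8)·(-91) + (0)·(31) = 17
  c_4 = (-1)·(-60) + (0)·(21) + (0)·(42) + (1)·(-91) + (1)·(31) = 0
  c_5 = (-5)·(-60) + (-5)·(21) + (-2)·(42) + (2)·(-91) + (3)·(31) = 22
p = 5; digits c_i = Σ_j d_{ij}·5^j, 0 ≤ d_{ij} < 5:
  c_1 = 20 = 0·5^0 + 4·5^1
  c_2 = 4 = 4·5^0
  c_3 = 17 = 2·5^0 + 3·5^1
  c_4 = 0
  c_5 = 22 = 2·5^0 + 4·5^1
λ_0 = (0, 4, 2, 0, 2)
λ_1 = (4, 0, 3, 0, 4)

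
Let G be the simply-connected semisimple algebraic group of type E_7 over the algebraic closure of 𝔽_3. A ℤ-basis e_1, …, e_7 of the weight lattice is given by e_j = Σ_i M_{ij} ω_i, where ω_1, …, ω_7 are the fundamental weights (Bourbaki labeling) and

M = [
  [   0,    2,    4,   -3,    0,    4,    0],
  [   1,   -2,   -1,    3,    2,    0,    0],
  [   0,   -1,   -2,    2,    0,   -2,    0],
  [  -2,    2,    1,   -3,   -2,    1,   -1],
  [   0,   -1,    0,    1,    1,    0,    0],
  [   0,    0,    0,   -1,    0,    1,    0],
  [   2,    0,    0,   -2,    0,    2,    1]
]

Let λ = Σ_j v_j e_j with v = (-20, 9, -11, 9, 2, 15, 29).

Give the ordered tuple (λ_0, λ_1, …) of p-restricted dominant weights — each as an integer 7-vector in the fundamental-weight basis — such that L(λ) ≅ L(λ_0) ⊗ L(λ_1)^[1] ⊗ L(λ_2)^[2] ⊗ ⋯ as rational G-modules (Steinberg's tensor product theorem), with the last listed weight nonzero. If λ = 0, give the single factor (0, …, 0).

((1, 1, 1, 2, 2, 0, 1), (2, 1, 0, 0, 0, 2, 0))

Compute c_i = Σ_j M_{ij} v_j with v = (-20, 9, -11, 9, 2, 15, 29):
  c_1 = (0)·(-20) + 2·9 + (4)·(-11) + (-3)·(9) + 0·2 + 4·15 + 0·29 = 7
  c_2 = (1)·(-20) + (-2)·(9) + (-1)·(-11) + 3·9 + 2·2 + 0·15 + 0·29 = 4
  c_3 = (0)·(-20) + (-1)·(9) + (-2)·(-11) + 2·9 + 0·2 + (-2)·(15) + 0·29 = 1
  c_4 = (-2)·(-20) + 2·9 + (1)·(-11) + (-3)·(9) + (-2)·(2) + 1·15 + (-1)·(29) = 2
  c_5 = (0)·(-20) + (-1)·(9) + (0)·(-11) + 1·9 + 1·2 + 0·15 + 0·29 = 2
  c_6 = (0)·(-20) + 0·9 + (0)·(-11) + (-1)·(9) + 0·2 + 1·15 + 0·29 = 6
  c_7 = (2)·(-20) + 0·9 + (0)·(-11) + (-2)·(9) + 0·2 + 2·15 + 1·29 = 1
Expand coordinatewise in base 3:
  c_1 = 7 = 1·3^0 + 2·3^1
  c_2 = 4 = 1·3^0 + 1·3^1
  c_3 = 1 = 1·3^0
  c_4 = 2 = 2·3^0
  c_5 = 2 = 2·3^0
  c_6 = 6 = 0·3^0 + 2·3^1
  c_7 = 1 = 1·3^0
Factor λ_0 = (1, 1, 1, 2, 2, 0, 1)
Factor λ_1 = (2, 1, 0, 0, 0, 2, 0)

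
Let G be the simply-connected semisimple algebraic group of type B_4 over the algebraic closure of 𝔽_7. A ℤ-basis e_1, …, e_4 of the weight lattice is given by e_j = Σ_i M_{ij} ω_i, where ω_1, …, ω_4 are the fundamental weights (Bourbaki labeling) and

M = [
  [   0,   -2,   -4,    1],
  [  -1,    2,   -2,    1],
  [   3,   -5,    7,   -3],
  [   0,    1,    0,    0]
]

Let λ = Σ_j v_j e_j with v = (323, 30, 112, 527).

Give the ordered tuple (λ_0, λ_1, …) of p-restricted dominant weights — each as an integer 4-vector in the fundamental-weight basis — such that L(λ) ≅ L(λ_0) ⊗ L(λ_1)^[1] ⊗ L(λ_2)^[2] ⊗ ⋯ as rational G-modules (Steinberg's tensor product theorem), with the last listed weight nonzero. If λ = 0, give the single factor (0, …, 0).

((5, 5, 1, 2), (2, 5, 3, 4))

Converting to the ω-basis (c_i = row i of M dotted with v = (323, 30, 112, 527)):
  c_1 = (0)·(323) + (-2)·(30) + (-4)·(112) + (1)·(527) = 19
  c_2 = (-1)·(323) + (2)·(30) + (-2)·(112) + (1)·(527) = 40
  c_3 = (3)·(323) + (-5)·(30) + (7)·(112) + (-3)·(527) = 22
  c_4 = (0)·(323) + (1)·(30) + (0)·(112) + (0)·(527) = 30
p = 7; digits c_i = Σ_j d_{ij}·7^j, 0 ≤ d_{ij} < 7:
  c_1 = 19 = 5·7^0 + 2·7^1
  c_2 = 40 = 5·7^0 + 5·7^1
  c_3 = 22 = 1·7^0 + 3·7^1
  c_4 = 30 = 2·7^0 + 4·7^1
p-restricted factor λ_0 = (5, 5, 1, 2)
p-restricted factor λ_1 = (2, 5, 3, 4)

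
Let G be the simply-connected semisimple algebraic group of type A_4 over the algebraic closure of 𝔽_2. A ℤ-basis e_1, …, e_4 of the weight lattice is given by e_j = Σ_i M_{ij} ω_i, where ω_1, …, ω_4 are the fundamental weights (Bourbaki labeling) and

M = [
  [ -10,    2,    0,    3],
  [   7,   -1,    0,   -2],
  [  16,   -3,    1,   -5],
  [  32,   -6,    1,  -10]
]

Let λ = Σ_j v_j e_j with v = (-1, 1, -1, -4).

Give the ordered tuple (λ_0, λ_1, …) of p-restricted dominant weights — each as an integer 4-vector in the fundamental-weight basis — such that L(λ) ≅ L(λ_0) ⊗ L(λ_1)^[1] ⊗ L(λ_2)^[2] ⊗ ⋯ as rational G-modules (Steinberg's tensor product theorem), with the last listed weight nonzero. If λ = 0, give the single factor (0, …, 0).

Compute c_i = Σ_j M_{ij} v_j with v = (-1, 1, -1, -4):
  c_1 = (-10)·(-1) + (2)·(1) + (0)·(-1) + (3)·(-4) = 0
  c_2 = (7)·(-1) + (-1)·(1) + (0)·(-1) + (-2)·(-4) = 0
  c_3 = (16)·(-1) + (-3)·(1) + (1)·(-1) + (-5)·(-4) = 0
  c_4 = (32)·(-1) + (-6)·(1) + (1)·(-1) + (-10)·(-4) = 1
Expand coordinatewise in base 2:
  c_1 = 0
  c_2 = 0
  c_3 = 0
  c_4 = 1 = 1·2^0
p-restricted factor λ_0 = (0, 0, 0, 1)

((0, 0, 0, 1),)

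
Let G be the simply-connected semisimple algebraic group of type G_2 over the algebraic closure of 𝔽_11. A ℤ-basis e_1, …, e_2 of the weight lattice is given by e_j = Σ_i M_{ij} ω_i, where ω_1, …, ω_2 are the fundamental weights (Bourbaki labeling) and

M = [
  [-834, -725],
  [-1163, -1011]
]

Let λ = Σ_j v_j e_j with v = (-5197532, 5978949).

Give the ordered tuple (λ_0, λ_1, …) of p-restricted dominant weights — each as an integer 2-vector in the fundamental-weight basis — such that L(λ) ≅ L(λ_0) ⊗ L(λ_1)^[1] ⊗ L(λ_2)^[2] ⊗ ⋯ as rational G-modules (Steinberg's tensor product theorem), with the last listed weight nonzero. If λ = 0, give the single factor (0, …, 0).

((0, 1), (3, 5), (8, 2), (2, 9))

Change of basis e → ω: c = M·v where v = (-5197532, 5978949):
  c_1 = -834*-5197532 + -725*5978949 = 3663
  c_2 = -1163*-5197532 + -1011*5978949 = 12277
p = 11; digits c_i = Σ_j d_{ij}·11^j, 0 ≤ d_{ij} < 11:
  c_1 = 3663 = 0·11^0 + 3·11^1 + 8·11^2 + 2·11^3
  c_2 = 12277 = 1·11^0 + 5·11^1 + 2·11^2 + 9·11^3
Factor λ_0 = (0, 1)
Factor λ_1 = (3, 5)
Factor λ_2 = (8, 2)
Factor λ_3 = (2, 9)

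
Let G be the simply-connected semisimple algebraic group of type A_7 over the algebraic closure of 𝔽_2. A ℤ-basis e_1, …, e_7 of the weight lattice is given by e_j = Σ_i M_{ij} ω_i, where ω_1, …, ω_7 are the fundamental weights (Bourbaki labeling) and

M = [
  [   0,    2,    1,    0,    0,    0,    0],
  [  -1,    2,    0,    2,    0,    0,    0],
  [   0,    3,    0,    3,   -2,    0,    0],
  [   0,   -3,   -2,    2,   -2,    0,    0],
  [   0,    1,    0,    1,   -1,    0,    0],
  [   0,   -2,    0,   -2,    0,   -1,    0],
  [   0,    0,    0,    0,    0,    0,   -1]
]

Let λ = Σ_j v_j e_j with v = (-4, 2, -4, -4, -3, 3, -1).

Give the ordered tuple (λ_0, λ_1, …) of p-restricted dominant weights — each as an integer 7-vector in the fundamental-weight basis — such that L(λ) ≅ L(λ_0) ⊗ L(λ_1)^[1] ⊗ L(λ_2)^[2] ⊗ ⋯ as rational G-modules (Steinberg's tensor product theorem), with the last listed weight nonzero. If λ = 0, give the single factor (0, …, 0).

((0, 0, 0, 0, 1, 1, 1),)

Converting to the ω-basis (c_i = row i of M dotted with v = (-4, 2, -4, -4, -3, 3, -1)):
  c_1 = (0)·(-4) + (2)·(2) + (1)·(-4) + (0)·(-4) + (0)·(-3) + (0)·(3) + (0)·(-1) = 0
  c_2 = (-1)·(-4) + (2)·(2) + (0)·(-4) + (2)·(-4) + (0)·(-3) + (0)·(3) + (0)·(-1) = 0
  c_3 = (0)·(-4) + (3)·(2) + (0)·(-4) + (3)·(-4) + (-2)·(-3) + (0)·(3) + (0)·(-1) = 0
  c_4 = (0)·(-4) + (-3)·(2) + (-2)·(-4) + (2)·(-4) + (-2)·(-3) + (0)·(3) + (0)·(-1) = 0
  c_5 = (0)·(-4) + (1)·(2) + (0)·(-4) + (1)·(-4) + (-1)·(-3) + (0)·(3) + (0)·(-1) = 1
  c_6 = (0)·(-4) + (-2)·(2) + (0)·(-4) + (-2)·(-4) + (0)·(-3) + (-1)·(3) + (0)·(-1) = 1
  c_7 = (0)·(-4) + (0)·(2) + (0)·(-4) + (0)·(-4) + (0)·(-3) + (0)·(3) + (-1)·(-1) = 1
Base-2 expansion of each c_i:
  c_1 = 0
  c_2 = 0
  c_3 = 0
  c_4 = 0
  c_5 = 1 = 1·2^0
  c_6 = 1 = 1·2^0
  c_7 = 1 = 1·2^0
λ_0 = (0, 0, 0, 0, 1, 1, 1)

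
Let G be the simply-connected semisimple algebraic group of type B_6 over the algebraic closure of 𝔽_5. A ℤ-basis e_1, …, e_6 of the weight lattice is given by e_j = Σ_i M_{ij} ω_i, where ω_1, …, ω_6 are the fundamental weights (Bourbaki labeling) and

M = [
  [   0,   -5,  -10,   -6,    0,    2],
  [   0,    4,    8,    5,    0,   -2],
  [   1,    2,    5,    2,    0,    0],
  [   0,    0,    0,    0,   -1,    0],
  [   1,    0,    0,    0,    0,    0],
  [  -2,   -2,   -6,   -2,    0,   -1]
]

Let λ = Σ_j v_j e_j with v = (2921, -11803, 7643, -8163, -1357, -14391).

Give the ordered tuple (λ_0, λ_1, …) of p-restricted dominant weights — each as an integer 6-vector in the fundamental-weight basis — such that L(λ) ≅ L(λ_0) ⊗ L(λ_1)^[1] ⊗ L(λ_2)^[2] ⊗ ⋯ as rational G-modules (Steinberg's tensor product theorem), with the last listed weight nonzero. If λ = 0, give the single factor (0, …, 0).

Converting to the ω-basis (c_i = row i of M dotted with v = (2921, -11803, 7643, -8163, -1357, -14391)):
  c_1 = (0)·(2921) + (-5)·(-11803) + (-10)·(7643) + (-6)·(-8163) + (0)·(-1357) + (2)·(-14391) = 2781
  c_2 = (0)·(2921) + (4)·(-11803) + (8)·(7643) + (5)·(-8163) + (0)·(-1357) + (-2)·(-14391) = 1899
  c_3 = (1)·(2921) + (2)·(-11803) + (5)·(7643) + (2)·(-8163) + (0)·(-1357) + (0)·(-14391) = 1204
  c_4 = (0)·(2921) + (0)·(-11803) + (0)·(7643) + (0)·(-8163) + (-1)·(-1357) + (0)·(-14391) = 1357
  c_5 = (1)·(2921) + (0)·(-11803) + (0)·(7643) + (0)·(-8163) + (0)·(-1357) + (0)·(-14391) = 2921
  c_6 = (-2)·(2921) + (-2)·(-11803) + (-6)·(7643) + (-2)·(-8163) + (0)·(-1357) + (-1)·(-14391) = 2623
Writing each c_i in base p = 5:
  c_1 = 2781 = 1·5^0 + 1·5^1 + 1·5^2 + 2·5^3 + 4·5^4
  c_2 = 1899 = 4·5^0 + 4·5^1 + 0·5^2 + 0·5^3 + 3·5^4
  c_3 = 1204 = 4·5^0 + 0·5^1 + 3·5^2 + 4·5^3 + 1·5^4
  c_4 = 1357 = 2·5^0 + 1·5^1 + 4·5^2 + 0·5^3 + 2·5^4
  c_5 = 2921 = 1·5^0 + 4·5^1 + 1·5^2 + 3·5^3 + 4·5^4
  c_6 = 2623 = 3·5^0 + 4·5^1 + 4·5^2 + 0·5^3 + 4·5^4
λ_0 = (1, 4, 4, 2, 1, 3)
λ_1 = (1, 4, 0, 1, 4, 4)
λ_2 = (1, 0, 3, 4, 1, 4)
λ_3 = (2, 0, 4, 0, 3, 0)
λ_4 = (4, 3, 1, 2, 4, 4)

((1, 4, 4, 2, 1, 3), (1, 4, 0, 1, 4, 4), (1, 0, 3, 4, 1, 4), (2, 0, 4, 0, 3, 0), (4, 3, 1, 2, 4, 4))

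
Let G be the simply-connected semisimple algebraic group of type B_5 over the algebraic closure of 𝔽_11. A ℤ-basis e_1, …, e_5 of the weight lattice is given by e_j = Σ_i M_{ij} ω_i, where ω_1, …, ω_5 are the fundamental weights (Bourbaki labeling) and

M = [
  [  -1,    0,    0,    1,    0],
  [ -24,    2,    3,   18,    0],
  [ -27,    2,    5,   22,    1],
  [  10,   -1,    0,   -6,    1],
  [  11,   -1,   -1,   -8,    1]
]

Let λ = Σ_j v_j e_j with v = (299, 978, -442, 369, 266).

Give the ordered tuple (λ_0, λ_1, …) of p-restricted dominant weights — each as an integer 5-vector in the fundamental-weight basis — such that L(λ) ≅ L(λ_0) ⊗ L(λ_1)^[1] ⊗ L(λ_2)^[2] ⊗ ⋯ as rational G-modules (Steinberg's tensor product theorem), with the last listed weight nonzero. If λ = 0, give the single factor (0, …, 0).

In the fundamental-weight basis, λ has coordinates c = M·v (v = (299, 978, -442, 369, 266)):
  c_1 = (-1)·(299) + 0·978 + (0)·(-442) + 1·369 + 0·266 = 70
  c_2 = (-24)·(299) + 2·978 + (3)·(-442) + 18·369 + 0·266 = 96
  c_3 = (-27)·(299) + 2·978 + (5)·(-442) + 22·369 + 1·266 = 57
  c_4 = 10·299 + (-1)·(978) + (0)·(-442) + (-6)·(369) + 1·266 = 64
  c_5 = 11·299 + (-1)·(978) + (-1)·(-442) + (-8)·(369) + 1·266 = 67
Expand coordinatewise in base 11:
  c_1 = 70 = 4·11^0 + 6·11^1
  c_2 = 96 = 8·11^0 + 8·11^1
  c_3 = 57 = 2·11^0 + 5·11^1
  c_4 = 64 = 9·11^0 + 5·11^1
  c_5 = 67 = 1·11^0 + 6·11^1
Factor λ_0 = (4, 8, 2, 9, 1)
Factor λ_1 = (6, 8, 5, 5, 6)

((4, 8, 2, 9, 1), (6, 8, 5, 5, 6))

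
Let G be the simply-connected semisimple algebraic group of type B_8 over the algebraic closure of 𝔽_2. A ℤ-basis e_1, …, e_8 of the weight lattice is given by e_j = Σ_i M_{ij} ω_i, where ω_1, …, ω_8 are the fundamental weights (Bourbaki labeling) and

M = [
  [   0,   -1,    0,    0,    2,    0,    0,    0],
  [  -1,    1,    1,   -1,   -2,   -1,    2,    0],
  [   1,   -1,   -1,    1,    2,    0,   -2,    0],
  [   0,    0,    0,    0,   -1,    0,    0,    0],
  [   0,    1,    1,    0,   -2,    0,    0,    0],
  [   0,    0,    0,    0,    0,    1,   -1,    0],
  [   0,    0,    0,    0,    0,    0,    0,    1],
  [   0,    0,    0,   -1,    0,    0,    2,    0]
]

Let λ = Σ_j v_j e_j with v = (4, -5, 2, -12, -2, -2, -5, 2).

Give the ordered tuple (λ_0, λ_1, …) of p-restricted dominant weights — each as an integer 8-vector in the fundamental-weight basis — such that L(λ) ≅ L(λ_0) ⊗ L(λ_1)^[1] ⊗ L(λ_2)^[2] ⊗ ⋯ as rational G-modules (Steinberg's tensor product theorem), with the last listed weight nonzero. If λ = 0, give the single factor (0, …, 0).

((1, 1, 1, 0, 1, 1, 0, 0), (0, 0, 0, 1, 0, 1, 1, 1))

Change of basis e → ω: c = M·v where v = (4, -5, 2, -12, -2, -2, -5, 2):
  c_1 = 0*4 + -1*-5 + 0*2 + 0*-12 + 2*-2 + 0*-2 + 0*-5 + 0*2 = 1
  c_2 = -1*4 + 1*-5 + 1*2 + -1*-12 + -2*-2 + -1*-2 + 2*-5 + 0*2 = 1
  c_3 = 1*4 + -1*-5 + -1*2 + 1*-12 + 2*-2 + 0*-2 + -2*-5 + 0*2 = 1
  c_4 = 0*4 + 0*-5 + 0*2 + 0*-12 + -1*-2 + 0*-2 + 0*-5 + 0*2 = 2
  c_5 = 0*4 + 1*-5 + 1*2 + 0*-12 + -2*-2 + 0*-2 + 0*-5 + 0*2 = 1
  c_6 = 0*4 + 0*-5 + 0*2 + 0*-12 + 0*-2 + 1*-2 + -1*-5 + 0*2 = 3
  c_7 = 0*4 + 0*-5 + 0*2 + 0*-12 + 0*-2 + 0*-2 + 0*-5 + 1*2 = 2
  c_8 = 0*4 + 0*-5 + 0*2 + -1*-12 + 0*-2 + 0*-2 + 2*-5 + 0*2 = 2
Base-2 expansion of each c_i:
  c_1 = 1 = 1·2^0
  c_2 = 1 = 1·2^0
  c_3 = 1 = 1·2^0
  c_4 = 2 = 0·2^0 + 1·2^1
  c_5 = 1 = 1·2^0
  c_6 = 3 = 1·2^0 + 1·2^1
  c_7 = 2 = 0·2^0 + 1·2^1
  c_8 = 2 = 0·2^0 + 1·2^1
p-restricted factor λ_0 = (1, 1, 1, 0, 1, 1, 0, 0)
p-restricted factor λ_1 = (0, 0, 0, 1, 0, 1, 1, 1)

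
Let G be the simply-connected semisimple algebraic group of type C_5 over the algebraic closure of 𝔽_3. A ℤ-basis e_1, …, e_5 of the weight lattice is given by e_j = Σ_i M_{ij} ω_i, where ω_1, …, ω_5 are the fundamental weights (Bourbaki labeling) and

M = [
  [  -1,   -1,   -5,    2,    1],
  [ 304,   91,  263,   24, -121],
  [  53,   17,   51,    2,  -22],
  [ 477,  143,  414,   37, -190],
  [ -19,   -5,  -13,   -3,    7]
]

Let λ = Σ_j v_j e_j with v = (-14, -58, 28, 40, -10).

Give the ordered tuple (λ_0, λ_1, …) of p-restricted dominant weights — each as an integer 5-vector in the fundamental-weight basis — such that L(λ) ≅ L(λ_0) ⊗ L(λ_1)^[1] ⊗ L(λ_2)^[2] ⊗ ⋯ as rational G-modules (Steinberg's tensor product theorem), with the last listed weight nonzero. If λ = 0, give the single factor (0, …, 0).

Change of basis e → ω: c = M·v where v = (-14, -58, 28, 40, -10):
  c_1 = -1*-14 + -1*-58 + -5*28 + 2*40 + 1*-10 = 2
  c_2 = 304*-14 + 91*-58 + 263*28 + 24*40 + -121*-10 = 0
  c_3 = 53*-14 + 17*-58 + 51*28 + 2*40 + -22*-10 = 0
  c_4 = 477*-14 + 143*-58 + 414*28 + 37*40 + -190*-10 = 0
  c_5 = -19*-14 + -5*-58 + -13*28 + -3*40 + 7*-10 = 2
Expand coordinatewise in base 3:
  c_1 = 2 = 2·3^0
  c_2 = 0
  c_3 = 0
  c_4 = 0
  c_5 = 2 = 2·3^0
λ_0 = (2, 0, 0, 0, 2)

((2, 0, 0, 0, 2),)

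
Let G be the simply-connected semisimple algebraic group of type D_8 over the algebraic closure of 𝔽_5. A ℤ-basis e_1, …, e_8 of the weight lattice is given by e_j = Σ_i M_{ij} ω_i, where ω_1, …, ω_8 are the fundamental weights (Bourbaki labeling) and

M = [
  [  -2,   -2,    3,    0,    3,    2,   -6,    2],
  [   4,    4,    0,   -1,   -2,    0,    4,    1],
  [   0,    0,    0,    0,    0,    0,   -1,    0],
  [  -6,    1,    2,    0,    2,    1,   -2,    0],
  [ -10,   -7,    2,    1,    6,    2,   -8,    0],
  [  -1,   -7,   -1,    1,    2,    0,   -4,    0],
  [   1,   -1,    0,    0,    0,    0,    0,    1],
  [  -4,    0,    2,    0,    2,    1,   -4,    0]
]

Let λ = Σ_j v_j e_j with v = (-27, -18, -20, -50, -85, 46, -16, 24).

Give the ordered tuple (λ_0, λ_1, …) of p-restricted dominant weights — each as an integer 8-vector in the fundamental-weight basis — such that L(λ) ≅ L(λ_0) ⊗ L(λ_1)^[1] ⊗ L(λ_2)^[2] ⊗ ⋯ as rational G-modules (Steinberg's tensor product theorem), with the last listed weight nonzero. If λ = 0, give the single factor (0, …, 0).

((1, 0, 1, 2, 1, 2, 0, 3), (2, 0, 3, 2, 3, 3, 3, 1))

ω-coordinates c = M·v, v = (-27, -18, -20, -50, -85, 46, -16, 24):
  c_1 = (-2)·(-27) + (-2)·(-18) + (3)·(-20) + (0)·(-50) + (3)·(-85) + (2)·(46) + (-6)·(-16) + (2)·(24) = 11
  c_2 = (4)·(-27) + (4)·(-18) + (0)·(-20) + (-1)·(-50) + (-2)·(-85) + (0)·(46) + (4)·(-16) + (1)·(24) = 0
  c_3 = (0)·(-27) + (0)·(-18) + (0)·(-20) + (0)·(-50) + (0)·(-85) + (0)·(46) + (-1)·(-16) + (0)·(24) = 16
  c_4 = (-6)·(-27) + (1)·(-18) + (2)·(-20) + (0)·(-50) + (2)·(-85) + (1)·(46) + (-2)·(-16) + (0)·(24) = 12
  c_5 = (-10)·(-27) + (-7)·(-18) + (2)·(-20) + (1)·(-50) + (6)·(-85) + (2)·(46) + (-8)·(-16) + (0)·(24) = 16
  c_6 = (-1)·(-27) + (-7)·(-18) + (-1)·(-20) + (1)·(-50) + (2)·(-85) + (0)·(46) + (-4)·(-16) + (0)·(24) = 17
  c_7 = (1)·(-27) + (-1)·(-18) + (0)·(-20) + (0)·(-50) + (0)·(-85) + (0)·(46) + (0)·(-16) + (1)·(24) = 15
  c_8 = (-4)·(-27) + (0)·(-18) + (2)·(-20) + (0)·(-50) + (2)·(-85) + (1)·(46) + (-4)·(-16) + (0)·(24) = 8
Base-5 expansion of each c_i:
  c_1 = 11 = 1·5^0 + 2·5^1
  c_2 = 0
  c_3 = 16 = 1·5^0 + 3·5^1
  c_4 = 12 = 2·5^0 + 2·5^1
  c_5 = 16 = 1·5^0 + 3·5^1
  c_6 = 17 = 2·5^0 + 3·5^1
  c_7 = 15 = 0·5^0 + 3·5^1
  c_8 = 8 = 3·5^0 + 1·5^1
p-restricted factor λ_0 = (1, 0, 1, 2, 1, 2, 0, 3)
p-restricted factor λ_1 = (2, 0, 3, 2, 3, 3, 3, 1)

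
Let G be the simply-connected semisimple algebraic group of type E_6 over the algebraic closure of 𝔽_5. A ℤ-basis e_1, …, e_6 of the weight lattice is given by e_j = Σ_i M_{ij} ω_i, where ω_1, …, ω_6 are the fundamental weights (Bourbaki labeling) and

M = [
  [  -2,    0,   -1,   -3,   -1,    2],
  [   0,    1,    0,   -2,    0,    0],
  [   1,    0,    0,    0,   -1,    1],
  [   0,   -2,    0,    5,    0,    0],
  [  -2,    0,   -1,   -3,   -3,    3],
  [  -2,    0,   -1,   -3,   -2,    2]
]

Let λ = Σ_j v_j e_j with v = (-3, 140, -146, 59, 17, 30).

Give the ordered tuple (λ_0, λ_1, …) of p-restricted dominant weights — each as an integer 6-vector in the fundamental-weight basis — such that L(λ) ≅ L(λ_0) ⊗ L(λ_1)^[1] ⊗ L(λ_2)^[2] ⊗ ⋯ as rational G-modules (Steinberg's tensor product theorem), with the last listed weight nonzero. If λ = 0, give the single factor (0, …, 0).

((3, 2, 0, 0, 4, 1), (3, 4, 2, 3, 2, 0))

ω-coordinates c = M·v, v = (-3, 140, -146, 59, 17, 30):
  c_1 = -2*-3 + 0*140 + -1*-146 + -3*59 + -1*17 + 2*30 = 18
  c_2 = 0*-3 + 1*140 + 0*-146 + -2*59 + 0*17 + 0*30 = 22
  c_3 = 1*-3 + 0*140 + 0*-146 + 0*59 + -1*17 + 1*30 = 10
  c_4 = 0*-3 + -2*140 + 0*-146 + 5*59 + 0*17 + 0*30 = 15
  c_5 = -2*-3 + 0*140 + -1*-146 + -3*59 + -3*17 + 3*30 = 14
  c_6 = -2*-3 + 0*140 + -1*-146 + -3*59 + -2*17 + 2*30 = 1
p = 5; digits c_i = Σ_j d_{ij}·5^j, 0 ≤ d_{ij} < 5:
  c_1 = 18 = 3·5^0 + 3·5^1
  c_2 = 22 = 2·5^0 + 4·5^1
  c_3 = 10 = 0·5^0 + 2·5^1
  c_4 = 15 = 0·5^0 + 3·5^1
  c_5 = 14 = 4·5^0 + 2·5^1
  c_6 = 1 = 1·5^0
λ_0 = (3, 2, 0, 0, 4, 1)
λ_1 = (3, 4, 2, 3, 2, 0)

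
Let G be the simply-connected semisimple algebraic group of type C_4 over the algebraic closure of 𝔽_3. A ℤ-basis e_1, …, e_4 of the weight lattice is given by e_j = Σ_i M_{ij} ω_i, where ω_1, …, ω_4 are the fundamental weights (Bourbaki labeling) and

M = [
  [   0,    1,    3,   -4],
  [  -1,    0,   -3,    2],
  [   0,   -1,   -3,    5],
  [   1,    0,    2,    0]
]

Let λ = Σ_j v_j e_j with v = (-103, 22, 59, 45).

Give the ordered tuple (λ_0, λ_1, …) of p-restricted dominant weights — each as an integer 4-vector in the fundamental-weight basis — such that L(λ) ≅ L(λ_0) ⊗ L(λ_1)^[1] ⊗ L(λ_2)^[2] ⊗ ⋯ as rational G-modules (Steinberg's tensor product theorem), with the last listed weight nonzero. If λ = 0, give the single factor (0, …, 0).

Compute c_i = Σ_j M_{ij} v_j with v = (-103, 22, 59, 45):
  c_1 = 0*-103 + 1*22 + 3*59 + -4*45 = 19
  c_2 = -1*-103 + 0*22 + -3*59 + 2*45 = 16
  c_3 = 0*-103 + -1*22 + -3*59 + 5*45 = 26
  c_4 = 1*-103 + 0*22 + 2*59 + 0*45 = 15
Writing each c_i in base p = 3:
  c_1 = 19 = 1·3^0 + 0·3^1 + 2·3^2
  c_2 = 16 = 1·3^0 + 2·3^1 + 1·3^2
  c_3 = 26 = 2·3^0 + 2·3^1 + 2·3^2
  c_4 = 15 = 0·3^0 + 2·3^1 + 1·3^2
p-restricted factor λ_0 = (1, 1, 2, 0)
p-restricted factor λ_1 = (0, 2, 2, 2)
p-restricted factor λ_2 = (2, 1, 2, 1)

((1, 1, 2, 0), (0, 2, 2, 2), (2, 1, 2, 1))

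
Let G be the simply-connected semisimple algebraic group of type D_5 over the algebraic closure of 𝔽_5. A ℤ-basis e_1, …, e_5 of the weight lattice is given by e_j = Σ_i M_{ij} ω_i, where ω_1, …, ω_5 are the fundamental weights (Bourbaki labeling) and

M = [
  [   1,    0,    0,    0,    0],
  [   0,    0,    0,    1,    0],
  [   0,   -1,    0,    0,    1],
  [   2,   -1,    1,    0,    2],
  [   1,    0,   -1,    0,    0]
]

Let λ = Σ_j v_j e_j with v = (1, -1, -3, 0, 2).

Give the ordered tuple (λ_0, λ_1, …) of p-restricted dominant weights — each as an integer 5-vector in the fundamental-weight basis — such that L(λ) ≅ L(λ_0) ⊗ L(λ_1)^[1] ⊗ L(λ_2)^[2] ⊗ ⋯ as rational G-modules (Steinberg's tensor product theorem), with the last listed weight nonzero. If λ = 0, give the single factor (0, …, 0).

In the fundamental-weight basis, λ has coordinates c = M·v (v = (1, -1, -3, 0, 2)):
  c_1 = 1·1 + (0)·(-1) + (0)·(-3) + 0·0 + 0·2 = 1
  c_2 = 0·1 + (0)·(-1) + (0)·(-3) + 1·0 + 0·2 = 0
  c_3 = 0·1 + (-1)·(-1) + (0)·(-3) + 0·0 + 1·2 = 3
  c_4 = 2·1 + (-1)·(-1) + (1)·(-3) + 0·0 + 2·2 = 4
  c_5 = 1·1 + (0)·(-1) + (-1)·(-3) + 0·0 + 0·2 = 4
p = 5; digits c_i = Σ_j d_{ij}·5^j, 0 ≤ d_{ij} < 5:
  c_1 = 1 = 1·5^0
  c_2 = 0
  c_3 = 3 = 3·5^0
  c_4 = 4 = 4·5^0
  c_5 = 4 = 4·5^0
Factor λ_0 = (1, 0, 3, 4, 4)

((1, 0, 3, 4, 4),)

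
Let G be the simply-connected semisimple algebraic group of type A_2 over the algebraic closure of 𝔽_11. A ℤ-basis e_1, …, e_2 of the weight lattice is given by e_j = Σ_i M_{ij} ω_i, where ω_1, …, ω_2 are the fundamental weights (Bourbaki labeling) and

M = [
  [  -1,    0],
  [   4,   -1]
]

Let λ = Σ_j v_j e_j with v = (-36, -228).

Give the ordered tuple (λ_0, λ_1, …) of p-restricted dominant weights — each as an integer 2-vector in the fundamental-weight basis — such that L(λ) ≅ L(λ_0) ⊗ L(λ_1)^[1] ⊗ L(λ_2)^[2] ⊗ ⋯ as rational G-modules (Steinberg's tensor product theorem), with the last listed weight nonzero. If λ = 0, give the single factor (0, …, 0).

((3, 7), (3, 7))

ω-coordinates c = M·v, v = (-36, -228):
  c_1 = -1*-36 + 0*-228 = 36
  c_2 = 4*-36 + -1*-228 = 84
Expand coordinatewise in base 11:
  c_1 = 36 = 3·11^0 + 3·11^1
  c_2 = 84 = 7·11^0 + 7·11^1
λ_0 = (3, 7)
λ_1 = (3, 7)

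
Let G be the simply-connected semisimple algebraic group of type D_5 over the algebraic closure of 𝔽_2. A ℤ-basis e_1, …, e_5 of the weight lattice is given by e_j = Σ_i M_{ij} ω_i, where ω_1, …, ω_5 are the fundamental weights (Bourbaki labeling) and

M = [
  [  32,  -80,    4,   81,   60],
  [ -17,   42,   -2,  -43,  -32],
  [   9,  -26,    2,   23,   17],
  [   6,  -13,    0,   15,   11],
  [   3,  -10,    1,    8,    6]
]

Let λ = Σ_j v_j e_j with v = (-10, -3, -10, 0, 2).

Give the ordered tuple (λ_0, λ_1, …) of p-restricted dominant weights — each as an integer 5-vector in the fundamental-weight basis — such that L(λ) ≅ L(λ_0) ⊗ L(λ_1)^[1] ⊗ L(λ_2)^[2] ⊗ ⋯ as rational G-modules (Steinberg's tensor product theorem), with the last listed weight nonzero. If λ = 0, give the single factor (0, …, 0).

((0, 0, 0, 1, 0), (0, 0, 1, 0, 1))

In the fundamental-weight basis, λ has coordinates c = M·v (v = (-10, -3, -10, 0, 2)):
  c_1 = 32*-10 + -80*-3 + 4*-10 + 81*0 + 60*2 = 0
  c_2 = -17*-10 + 42*-3 + -2*-10 + -43*0 + -32*2 = 0
  c_3 = 9*-10 + -26*-3 + 2*-10 + 23*0 + 17*2 = 2
  c_4 = 6*-10 + -13*-3 + 0*-10 + 15*0 + 11*2 = 1
  c_5 = 3*-10 + -10*-3 + 1*-10 + 8*0 + 6*2 = 2
p = 2; digits c_i = Σ_j d_{ij}·2^j, 0 ≤ d_{ij} < 2:
  c_1 = 0
  c_2 = 0
  c_3 = 2 = 0·2^0 + 1·2^1
  c_4 = 1 = 1·2^0
  c_5 = 2 = 0·2^0 + 1·2^1
Factor λ_0 = (0, 0, 0, 1, 0)
Factor λ_1 = (0, 0, 1, 0, 1)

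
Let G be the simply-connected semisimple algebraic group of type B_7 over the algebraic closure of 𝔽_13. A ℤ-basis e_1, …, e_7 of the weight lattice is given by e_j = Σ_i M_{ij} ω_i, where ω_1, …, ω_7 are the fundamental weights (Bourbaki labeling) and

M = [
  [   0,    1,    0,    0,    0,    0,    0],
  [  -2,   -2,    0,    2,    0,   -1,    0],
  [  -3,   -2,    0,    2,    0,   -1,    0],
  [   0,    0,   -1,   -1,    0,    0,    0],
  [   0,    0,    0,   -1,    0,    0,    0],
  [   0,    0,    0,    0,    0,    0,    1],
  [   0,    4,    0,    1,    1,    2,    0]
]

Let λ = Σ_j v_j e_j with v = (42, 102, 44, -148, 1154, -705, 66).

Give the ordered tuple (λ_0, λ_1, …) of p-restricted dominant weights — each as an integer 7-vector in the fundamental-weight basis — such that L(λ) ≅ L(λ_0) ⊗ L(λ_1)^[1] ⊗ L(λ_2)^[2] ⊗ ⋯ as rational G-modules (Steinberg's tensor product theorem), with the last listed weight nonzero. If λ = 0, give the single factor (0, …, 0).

((11, 4, 1, 0, 5, 1, 4), (7, 9, 6, 8, 11, 5, 0))

Change of basis e → ω: c = M·v where v = (42, 102, 44, -148, 1154, -705, 66):
  c_1 = 0·42 + 1·102 + 0·44 + (0)·(-148) + 0·1154 + (0)·(-705) + 0·66 = 102
  c_2 = (-2)·(42) + (-2)·(102) + 0·44 + (2)·(-148) + 0·1154 + (-1)·(-705) + 0·66 = 121
  c_3 = (-3)·(42) + (-2)·(102) + 0·44 + (2)·(-148) + 0·1154 + (-1)·(-705) + 0·66 = 79
  c_4 = 0·42 + 0·102 + (-1)·(44) + (-1)·(-148) + 0·1154 + (0)·(-705) + 0·66 = 104
  c_5 = 0·42 + 0·102 + 0·44 + (-1)·(-148) + 0·1154 + (0)·(-705) + 0·66 = 148
  c_6 = 0·42 + 0·102 + 0·44 + (0)·(-148) + 0·1154 + (0)·(-705) + 1·66 = 66
  c_7 = 0·42 + 4·102 + 0·44 + (1)·(-148) + 1·1154 + (2)·(-705) + 0·66 = 4
p = 13; digits c_i = Σ_j d_{ij}·13^j, 0 ≤ d_{ij} < 13:
  c_1 = 102 = 11·13^0 + 7·13^1
  c_2 = 121 = 4·13^0 + 9·13^1
  c_3 = 79 = 1·13^0 + 6·13^1
  c_4 = 104 = 0·13^0 + 8·13^1
  c_5 = 148 = 5·13^0 + 11·13^1
  c_6 = 66 = 1·13^0 + 5·13^1
  c_7 = 4 = 4·13^0
λ_0 = (11, 4, 1, 0, 5, 1, 4)
λ_1 = (7, 9, 6, 8, 11, 5, 0)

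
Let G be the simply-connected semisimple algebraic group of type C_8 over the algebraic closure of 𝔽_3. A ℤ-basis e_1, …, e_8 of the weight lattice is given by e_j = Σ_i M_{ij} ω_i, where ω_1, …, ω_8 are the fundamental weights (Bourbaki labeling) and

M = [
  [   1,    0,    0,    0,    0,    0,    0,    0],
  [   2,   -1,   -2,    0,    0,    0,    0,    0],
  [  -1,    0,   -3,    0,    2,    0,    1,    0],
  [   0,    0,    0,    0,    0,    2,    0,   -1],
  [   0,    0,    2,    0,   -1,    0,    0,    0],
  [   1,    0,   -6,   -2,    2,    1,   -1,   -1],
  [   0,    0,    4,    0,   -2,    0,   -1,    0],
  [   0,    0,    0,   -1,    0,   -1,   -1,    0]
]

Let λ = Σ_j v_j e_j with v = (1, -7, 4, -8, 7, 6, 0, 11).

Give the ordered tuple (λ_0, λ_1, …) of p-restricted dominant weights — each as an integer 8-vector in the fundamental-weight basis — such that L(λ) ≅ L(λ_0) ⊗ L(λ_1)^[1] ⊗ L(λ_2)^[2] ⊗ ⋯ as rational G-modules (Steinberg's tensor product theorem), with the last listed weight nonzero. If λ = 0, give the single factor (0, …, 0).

Compute c_i = Σ_j M_{ij} v_j with v = (1, -7, 4, -8, 7, 6, 0, 11):
  c_1 = 1*1 + 0*-7 + 0*4 + 0*-8 + 0*7 + 0*6 + 0*0 + 0*11 = 1
  c_2 = 2*1 + -1*-7 + -2*4 + 0*-8 + 0*7 + 0*6 + 0*0 + 0*11 = 1
  c_3 = -1*1 + 0*-7 + -3*4 + 0*-8 + 2*7 + 0*6 + 1*0 + 0*11 = 1
  c_4 = 0*1 + 0*-7 + 0*4 + 0*-8 + 0*7 + 2*6 + 0*0 + -1*11 = 1
  c_5 = 0*1 + 0*-7 + 2*4 + 0*-8 + -1*7 + 0*6 + 0*0 + 0*11 = 1
  c_6 = 1*1 + 0*-7 + -6*4 + -2*-8 + 2*7 + 1*6 + -1*0 + -1*11 = 2
  c_7 = 0*1 + 0*-7 + 4*4 + 0*-8 + -2*7 + 0*6 + -1*0 + 0*11 = 2
  c_8 = 0*1 + 0*-7 + 0*4 + -1*-8 + 0*7 + -1*6 + -1*0 + 0*11 = 2
Writing each c_i in base p = 3:
  c_1 = 1 = 1·3^0
  c_2 = 1 = 1·3^0
  c_3 = 1 = 1·3^0
  c_4 = 1 = 1·3^0
  c_5 = 1 = 1·3^0
  c_6 = 2 = 2·3^0
  c_7 = 2 = 2·3^0
  c_8 = 2 = 2·3^0
λ_0 = (1, 1, 1, 1, 1, 2, 2, 2)

((1, 1, 1, 1, 1, 2, 2, 2),)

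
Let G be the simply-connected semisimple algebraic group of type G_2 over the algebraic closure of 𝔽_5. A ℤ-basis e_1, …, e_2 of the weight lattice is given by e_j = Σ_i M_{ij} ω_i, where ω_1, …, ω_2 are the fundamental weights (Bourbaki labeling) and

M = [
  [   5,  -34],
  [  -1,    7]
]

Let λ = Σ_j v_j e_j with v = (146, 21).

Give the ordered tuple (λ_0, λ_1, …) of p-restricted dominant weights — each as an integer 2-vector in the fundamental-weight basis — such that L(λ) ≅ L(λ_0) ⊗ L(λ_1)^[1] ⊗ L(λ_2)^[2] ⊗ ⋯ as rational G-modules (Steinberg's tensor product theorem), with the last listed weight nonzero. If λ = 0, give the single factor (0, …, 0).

In the fundamental-weight basis, λ has coordinates c = M·v (v = (146, 21)):
  c_1 = 5*146 + -34*21 = 16
  c_2 = -1*146 + 7*21 = 1
p = 5; digits c_i = Σ_j d_{ij}·5^j, 0 ≤ d_{ij} < 5:
  c_1 = 16 = 1·5^0 + 3·5^1
  c_2 = 1 = 1·5^0
p-restricted factor λ_0 = (1, 1)
p-restricted factor λ_1 = (3, 0)

((1, 1), (3, 0))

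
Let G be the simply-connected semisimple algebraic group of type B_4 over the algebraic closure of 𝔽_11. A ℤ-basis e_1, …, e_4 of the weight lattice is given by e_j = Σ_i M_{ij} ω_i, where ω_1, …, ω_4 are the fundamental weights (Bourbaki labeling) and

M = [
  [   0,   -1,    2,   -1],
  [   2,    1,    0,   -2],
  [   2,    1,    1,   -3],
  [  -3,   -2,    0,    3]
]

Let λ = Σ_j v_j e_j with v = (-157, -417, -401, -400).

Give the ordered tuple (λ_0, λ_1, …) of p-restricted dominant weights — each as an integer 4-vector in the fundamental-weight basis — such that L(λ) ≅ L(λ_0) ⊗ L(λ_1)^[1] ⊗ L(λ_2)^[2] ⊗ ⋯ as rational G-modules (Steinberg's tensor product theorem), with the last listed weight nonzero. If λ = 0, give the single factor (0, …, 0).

ω-coordinates c = M·v, v = (-157, -417, -401, -400):
  c_1 = 0*-157 + -1*-417 + 2*-401 + -1*-400 = 15
  c_2 = 2*-157 + 1*-417 + 0*-401 + -2*-400 = 69
  c_3 = 2*-157 + 1*-417 + 1*-401 + -3*-400 = 68
  c_4 = -3*-157 + -2*-417 + 0*-401 + 3*-400 = 105
Writing each c_i in base p = 11:
  c_1 = 15 = 4·11^0 + 1·11^1
  c_2 = 69 = 3·11^0 + 6·11^1
  c_3 = 68 = 2·11^0 + 6·11^1
  c_4 = 105 = 6·11^0 + 9·11^1
Factor λ_0 = (4, 3, 2, 6)
Factor λ_1 = (1, 6, 6, 9)

((4, 3, 2, 6), (1, 6, 6, 9))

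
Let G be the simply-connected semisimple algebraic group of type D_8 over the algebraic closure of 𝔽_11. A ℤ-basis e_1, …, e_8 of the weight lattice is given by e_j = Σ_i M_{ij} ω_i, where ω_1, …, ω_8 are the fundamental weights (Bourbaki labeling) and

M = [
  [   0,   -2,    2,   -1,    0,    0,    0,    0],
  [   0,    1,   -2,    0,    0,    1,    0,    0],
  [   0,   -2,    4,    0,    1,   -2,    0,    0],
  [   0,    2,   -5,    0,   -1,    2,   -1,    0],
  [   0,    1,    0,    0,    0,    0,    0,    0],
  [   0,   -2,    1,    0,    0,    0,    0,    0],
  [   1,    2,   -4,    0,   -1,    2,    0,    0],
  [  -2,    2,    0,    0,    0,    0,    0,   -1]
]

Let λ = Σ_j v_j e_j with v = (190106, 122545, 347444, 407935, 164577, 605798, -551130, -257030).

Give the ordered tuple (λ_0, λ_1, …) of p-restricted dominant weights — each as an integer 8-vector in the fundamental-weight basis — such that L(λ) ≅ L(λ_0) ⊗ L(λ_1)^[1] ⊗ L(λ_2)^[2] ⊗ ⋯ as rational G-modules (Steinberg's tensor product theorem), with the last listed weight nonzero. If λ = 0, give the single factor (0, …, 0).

ω-coordinates c = M·v, v = (190106, 122545, 347444, 407935, 164577, 605798, -551130, -257030):
  c_1 = 0·190106 + (-2)·(122545) + 2·347444 + (-1)·(407935) + 0·164577 + 0·605798 + (0)·(-551130) + (0)·(-257030) = 41863
  c_2 = 0·190106 + 1·122545 + (-2)·(347444) + 0·407935 + 0·164577 + 1·605798 + (0)·(-551130) + (0)·(-257030) = 33455
  c_3 = 0·190106 + (-2)·(122545) + 4·347444 + 0·407935 + 1·164577 + (-2)·(605798) + (0)·(-551130) + (0)·(-257030) = 97667
  c_4 = 0·190106 + 2·122545 + (-5)·(347444) + 0·407935 + (-1)·(164577) + 2·605798 + (-1)·(-551130) + (0)·(-257030) = 106019
  c_5 = 0·190106 + 1·122545 + 0·347444 + 0·407935 + 0·164577 + 0·605798 + (0)·(-551130) + (0)·(-257030) = 122545
  c_6 = 0·190106 + (-2)·(122545) + 1·347444 + 0·407935 + 0·164577 + 0·605798 + (0)·(-551130) + (0)·(-257030) = 102354
  c_7 = 1·190106 + 2·122545 + (-4)·(347444) + 0·407935 + (-1)·(164577) + 2·605798 + (0)·(-551130) + (0)·(-257030) = 92439
  c_8 = (-2)·(190106) + 2·122545 + 0·347444 + 0·407935 + 0·164577 + 0·605798 + (0)·(-551130) + (-1)·(-257030) = 121908
p = 11; digits c_i = Σ_j d_{ij}·11^j, 0 ≤ d_{ij} < 11:
  c_1 = 41863 = 8·11^0 + 10·11^1 + 4·11^2 + 9·11^3 + 2·11^4
  c_2 = 33455 = 4·11^0 + 5·11^1 + 1·11^2 + 3·11^3 + 2·11^4
  c_3 = 97667 = 9·11^0 + 1·11^1 + 4·11^2 + 7·11^3 + 6·11^4
  c_4 = 106019 = 1·11^0 + 2·11^1 + 7·11^2 + 2·11^3 + 7·11^4
  c_5 = 122545 = 5·11^0 + 8·11^1 + 0·11^2 + 4·11^3 + 8·11^4
  c_6 = 102354 = 10·11^0 + 9·11^1 + 9·11^2 + 10·11^3 + 6·11^4
  c_7 = 92439 = 6·11^0 + 10·11^1 + 4·11^2 + 3·11^3 + 6·11^4
  c_8 = 121908 = 6·11^0 + 5·11^1 + 6·11^2 + 3·11^3 + 8·11^4
p-restricted factor λ_0 = (8, 4, 9, 1, 5, 10, 6, 6)
p-restricted factor λ_1 = (10, 5, 1, 2, 8, 9, 10, 5)
p-restricted factor λ_2 = (4, 1, 4, 7, 0, 9, 4, 6)
p-restricted factor λ_3 = (9, 3, 7, 2, 4, 10, 3, 3)
p-restricted factor λ_4 = (2, 2, 6, 7, 8, 6, 6, 8)

((8, 4, 9, 1, 5, 10, 6, 6), (10, 5, 1, 2, 8, 9, 10, 5), (4, 1, 4, 7, 0, 9, 4, 6), (9, 3, 7, 2, 4, 10, 3, 3), (2, 2, 6, 7, 8, 6, 6, 8))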